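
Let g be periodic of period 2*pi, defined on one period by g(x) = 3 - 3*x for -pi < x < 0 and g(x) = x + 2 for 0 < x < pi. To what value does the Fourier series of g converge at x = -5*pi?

x = -5*pi differs from x = -pi by -2 full period(s), and the series is 2*pi-periodic.
At x = -pi the one-sided limits are g(-pi^-) = 2 + pi and g(-pi^+) = 3 + 3*pi.
By Dirichlet's theorem the series converges to their average, [(2 + pi) + (3 + 3*pi)]/2 = 5/2 + 2*pi.

5/2 + 2*pi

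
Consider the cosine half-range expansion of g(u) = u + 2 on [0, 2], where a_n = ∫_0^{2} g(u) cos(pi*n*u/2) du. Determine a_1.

a_1 = ∫_0^{2} (u + 2) cos(pi*u/2) du.
Integrating by parts (boundary term plus one more integral), an antiderivative of (u + 2) cos(pi*u/2) is 2*u*sin(pi*u/2)/pi + 4*sin(pi*u/2)/pi + 4*cos(pi*u/2)/pi**2; evaluating from 0 to 2: ∫_{0}^{2} (u + 2) cos(pi*u/2) du = (-4/pi**2) - (4/pi**2) = -8/pi**2.
Hence a_1 = -8/pi**2.

-8/pi**2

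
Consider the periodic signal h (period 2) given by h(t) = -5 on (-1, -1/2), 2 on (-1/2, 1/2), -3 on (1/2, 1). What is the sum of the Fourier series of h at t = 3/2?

t = 3/2 differs from t = -1/2 by 1 full period(s), and the series is 2-periodic.
At t = -1/2 the one-sided limits are h(-1/2^-) = -5 and h(-1/2^+) = 2.
By Dirichlet's theorem the series converges to their average, [(-5) + (2)]/2 = -3/2.

-3/2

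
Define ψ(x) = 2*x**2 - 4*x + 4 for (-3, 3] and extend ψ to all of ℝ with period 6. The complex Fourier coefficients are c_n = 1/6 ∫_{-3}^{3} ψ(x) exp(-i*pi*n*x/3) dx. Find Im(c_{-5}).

-12/(5*pi)

Since ψ is real-valued, Im(c_{-5}) = -1/6 ∫_{-3}^{3} ψ(x) sin(-5*pi*x/3) dx = b_{5}/2.
Integrating by parts twice (tabular method), an antiderivative of (2*x**2 - 4*x + 4) sin(-5*pi*x/3) is 6*x**2*cos(5*pi*x/3)/(5*pi) - 36*x*sin(5*pi*x/3)/(25*pi**2) - 12*x*cos(5*pi*x/3)/(5*pi) + 36*sin(5*pi*x/3)/(25*pi**2) - 108*cos(5*pi*x/3)/(125*pi**3) + 12*cos(5*pi*x/3)/(5*pi); evaluating from -3 to 3: ∫_{-3}^{3} (2*x**2 - 4*x + 4) sin(-5*pi*x/3) dx = (-6/pi + 108/(125*pi**3)) - (6*(18 - 425*pi**2)/(125*pi**3)) = 72/(5*pi).
Hence Im(c_{-5}) = (-1/6)·(72/(5*pi)) = -12/(5*pi).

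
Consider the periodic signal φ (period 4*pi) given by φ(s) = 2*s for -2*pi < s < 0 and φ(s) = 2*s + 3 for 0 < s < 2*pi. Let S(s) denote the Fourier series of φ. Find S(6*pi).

3/2

s = 6*pi differs from s = 2*pi by 1 full period(s), and the series is 4*pi-periodic.
At s = 2*pi the one-sided limits are φ(2*pi^-) = 3 + 4*pi and φ(2*pi^+) = -4*pi.
By Dirichlet's theorem the series converges to their average, [(3 + 4*pi) + (-4*pi)]/2 = 3/2.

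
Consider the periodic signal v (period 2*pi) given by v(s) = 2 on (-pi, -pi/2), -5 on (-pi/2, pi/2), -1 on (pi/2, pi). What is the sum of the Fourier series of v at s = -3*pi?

1/2

s = -3*pi differs from s = pi by -2 full period(s), and the series is 2*pi-periodic.
At s = pi the one-sided limits are v(pi^-) = -1 and v(pi^+) = 2.
By Dirichlet's theorem the series converges to their average, [(-1) + (2)]/2 = 1/2.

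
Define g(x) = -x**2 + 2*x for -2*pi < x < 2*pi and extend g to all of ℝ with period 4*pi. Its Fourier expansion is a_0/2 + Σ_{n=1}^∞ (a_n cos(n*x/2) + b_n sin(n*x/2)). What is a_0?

a_0 = (1/(2*pi)) ∫_{-2*pi}^{2*pi} g(x) dx = (1/(2*pi)) · (-16*pi**3/3) = -8*pi**2/3.

-8*pi**2/3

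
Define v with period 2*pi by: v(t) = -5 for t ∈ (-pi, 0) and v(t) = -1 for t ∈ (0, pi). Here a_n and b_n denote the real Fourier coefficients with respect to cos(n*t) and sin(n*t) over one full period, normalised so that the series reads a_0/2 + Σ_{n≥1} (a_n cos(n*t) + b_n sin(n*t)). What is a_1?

0

a_1 = 1/pi ∫_{-pi}^{pi} v(t) cos(t) dt.
Split the integral at the breakpoints.
Directly, an antiderivative of (-5) cos(t) is -5*sin(t); evaluating from -pi to 0: ∫_{-pi}^{0} (-5) cos(t) dt = (0) - (0) = 0.
Directly, an antiderivative of (-1) cos(t) is -sin(t); evaluating from 0 to pi: ∫_{0}^{pi} (-1) cos(t) dt = (0) - (0) = 0.
Summing the pieces and multiplying by (1/pi) gives a_1 = 0.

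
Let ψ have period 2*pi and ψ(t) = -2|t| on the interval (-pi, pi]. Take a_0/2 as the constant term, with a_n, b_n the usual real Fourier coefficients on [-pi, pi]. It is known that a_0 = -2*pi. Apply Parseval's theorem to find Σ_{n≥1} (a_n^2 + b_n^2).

2*pi**2/3

Parseval: a_0^2/2 + Σ_{n≥1} (a_n^2+b_n^2) = 1/pi ∫_{-pi}^{pi} ψ(t)^2 dt = 8*pi**2/3.
Subtract a_0^2/2 = 2*pi**2: Σ (a_n^2+b_n^2) = 2*pi**2/3.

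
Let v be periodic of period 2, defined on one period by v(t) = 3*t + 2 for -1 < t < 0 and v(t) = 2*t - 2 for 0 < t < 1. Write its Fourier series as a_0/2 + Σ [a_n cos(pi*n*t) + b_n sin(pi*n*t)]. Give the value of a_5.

a_5 = ∫_{-1}^{1} v(t) cos(5*pi*t) dt.
Split the integral at the breakpoints.
Integrating by parts (boundary term plus one more integral), an antiderivative of (3*t + 2) cos(5*pi*t) is 3*t*sin(5*pi*t)/(5*pi) + 2*sin(5*pi*t)/(5*pi) + 3*cos(5*pi*t)/(25*pi**2); evaluating from -1 to 0: ∫_{-1}^{0} (3*t + 2) cos(5*pi*t) dt = (3/(25*pi**2)) - (-3/(25*pi**2)) = 6/(25*pi**2).
Integrating by parts (boundary term plus one more integral), an antiderivative of (2*t - 2) cos(5*pi*t) is 2*t*sin(5*pi*t)/(5*pi) - 2*sin(5*pi*t)/(5*pi) + 2*cos(5*pi*t)/(25*pi**2); evaluating from 0 to 1: ∫_{0}^{1} (2*t - 2) cos(5*pi*t) dt = (-2/(25*pi**2)) - (2/(25*pi**2)) = -4/(25*pi**2).
Summing the pieces gives a_5 = 2/(25*pi**2).

2/(25*pi**2)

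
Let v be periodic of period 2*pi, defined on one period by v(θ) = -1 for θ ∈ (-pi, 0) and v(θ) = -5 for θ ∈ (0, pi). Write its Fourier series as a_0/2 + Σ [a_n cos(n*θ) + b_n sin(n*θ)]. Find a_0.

-6

a_0 = 1/pi ∫_{-pi}^{pi} v(θ) dθ = 1/pi · (-6*pi) = -6.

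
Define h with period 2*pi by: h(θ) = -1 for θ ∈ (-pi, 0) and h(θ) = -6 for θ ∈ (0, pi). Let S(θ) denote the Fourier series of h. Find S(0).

At θ = 0 the one-sided limits are h(0^-) = -1 and h(0^+) = -6.
By Dirichlet's theorem the series converges to their average, [(-1) + (-6)]/2 = -7/2.

-7/2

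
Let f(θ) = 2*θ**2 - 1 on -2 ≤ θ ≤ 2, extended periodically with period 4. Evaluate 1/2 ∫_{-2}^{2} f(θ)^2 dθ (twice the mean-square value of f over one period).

254/15

1/2 ∫_{-2}^{2} f(θ)^2 dθ = 1/2 · (508/15) = 254/15.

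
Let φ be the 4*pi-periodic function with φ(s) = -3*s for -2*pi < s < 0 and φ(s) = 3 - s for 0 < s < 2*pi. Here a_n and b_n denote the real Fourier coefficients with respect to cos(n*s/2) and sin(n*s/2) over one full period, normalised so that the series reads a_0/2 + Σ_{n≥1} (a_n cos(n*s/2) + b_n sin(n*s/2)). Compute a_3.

a_3 = (1/(2*pi)) ∫_{-2*pi}^{2*pi} φ(s) cos(3*s/2) ds.
Split the integral at the breakpoints.
Integrating by parts (boundary term plus one more integral), an antiderivative of (-3*s) cos(3*s/2) is -2*s*sin(3*s/2) - 4*cos(3*s/2)/3; evaluating from -2*pi to 0: ∫_{-2*pi}^{0} (-3*s) cos(3*s/2) ds = (-4/3) - (4/3) = -8/3.
Integrating by parts (boundary term plus one more integral), an antiderivative of (3 - s) cos(3*s/2) is -2*s*sin(3*s/2)/3 + 2*sin(3*s/2) - 4*cos(3*s/2)/9; evaluating from 0 to 2*pi: ∫_{0}^{2*pi} (3 - s) cos(3*s/2) ds = (4/9) - (-4/9) = 8/9.
Summing the pieces and multiplying by (1/(2*pi)) gives a_3 = -8/(9*pi).

-8/(9*pi)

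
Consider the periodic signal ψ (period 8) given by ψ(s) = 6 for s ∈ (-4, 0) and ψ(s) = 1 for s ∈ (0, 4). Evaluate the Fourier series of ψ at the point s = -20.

7/2

s = -20 differs from s = -4 by -2 full period(s), and the series is 8-periodic.
At s = -4 the one-sided limits are ψ(-4^-) = 1 and ψ(-4^+) = 6.
By Dirichlet's theorem the series converges to their average, [(1) + (6)]/2 = 7/2.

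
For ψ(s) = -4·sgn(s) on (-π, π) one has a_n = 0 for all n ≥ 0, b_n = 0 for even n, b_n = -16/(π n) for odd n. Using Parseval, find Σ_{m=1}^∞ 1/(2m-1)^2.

pi**2/8

Parseval: Σ b_n^2 = (1/π) ∫_{-π}^{π} ψ(s)^2 ds = 32.
Only odd n contribute, with b_n^2 = 256/(π^2 n^2), so Σ_{m≥1} 1/(2m-1)^2 = π^2·(32)/256 = pi**2/8.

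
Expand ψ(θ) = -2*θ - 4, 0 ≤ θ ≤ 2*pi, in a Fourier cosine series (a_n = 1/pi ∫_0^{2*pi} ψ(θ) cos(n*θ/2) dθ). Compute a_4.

a_4 = 1/pi ∫_0^{2*pi} (-2*θ - 4) cos(2*θ) dθ.
Integrating by parts (boundary term plus one more integral), an antiderivative of (-2*θ - 4) cos(2*θ) is -θ*sin(2*θ) - 2*sin(2*θ) - cos(2*θ)/2; evaluating from 0 to 2*pi: ∫_{0}^{2*pi} (-2*θ - 4) cos(2*θ) dθ = (-1/2) - (-1/2) = 0.
Hence a_4 = (1/pi)·(0) = 0.

0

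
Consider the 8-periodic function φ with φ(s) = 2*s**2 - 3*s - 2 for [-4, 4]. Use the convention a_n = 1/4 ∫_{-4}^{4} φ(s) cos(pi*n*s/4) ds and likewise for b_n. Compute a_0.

a_0 = 1/4 ∫_{-4}^{4} φ(s) ds = 1/4 · (208/3) = 52/3.

52/3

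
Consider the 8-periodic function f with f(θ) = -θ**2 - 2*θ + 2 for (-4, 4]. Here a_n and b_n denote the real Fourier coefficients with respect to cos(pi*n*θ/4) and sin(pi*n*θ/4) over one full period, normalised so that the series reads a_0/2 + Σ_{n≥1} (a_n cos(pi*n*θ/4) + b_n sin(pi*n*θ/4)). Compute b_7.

-16/(7*pi)

b_7 = 1/4 ∫_{-4}^{4} f(θ) sin(7*pi*θ/4) dθ.
Integrating by parts twice (tabular method), an antiderivative of (-θ**2 - 2*θ + 2) sin(7*pi*θ/4) is 4*θ**2*cos(7*pi*θ/4)/(7*pi) - 32*θ*sin(7*pi*θ/4)/(49*pi**2) + 8*θ*cos(7*pi*θ/4)/(7*pi) - 32*sin(7*pi*θ/4)/(49*pi**2) - 8*cos(7*pi*θ/4)/(7*pi) - 128*cos(7*pi*θ/4)/(343*pi**3); evaluating from -4 to 4: ∫_{-4}^{4} (-θ**2 - 2*θ + 2) sin(7*pi*θ/4) dθ = (8*(16 - 539*pi**2)/(343*pi**3)) - (8*(16 - 147*pi**2)/(343*pi**3)) = -64/(7*pi).
Hence b_7 = (1/4)·(-64/(7*pi)) = -16/(7*pi).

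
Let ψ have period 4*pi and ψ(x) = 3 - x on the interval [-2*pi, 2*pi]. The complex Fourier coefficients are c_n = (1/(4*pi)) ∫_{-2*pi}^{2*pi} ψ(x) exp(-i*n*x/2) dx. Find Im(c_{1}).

Since ψ is real-valued, Im(c_{1}) = -(1/(4*pi)) ∫_{-2*pi}^{2*pi} ψ(x) sin(x/2) dx = -b_{1}/2.
Integrating by parts (boundary term plus one more integral), an antiderivative of (3 - x) sin(x/2) is 2*x*cos(x/2) - 4*sin(x/2) - 6*cos(x/2); evaluating from -2*pi to 2*pi: ∫_{-2*pi}^{2*pi} (3 - x) sin(x/2) dx = (6 - 4*pi) - (6 + 4*pi) = -8*pi.
Hence Im(c_{1}) = (-1/(4*pi))·(-8*pi) = 2.

2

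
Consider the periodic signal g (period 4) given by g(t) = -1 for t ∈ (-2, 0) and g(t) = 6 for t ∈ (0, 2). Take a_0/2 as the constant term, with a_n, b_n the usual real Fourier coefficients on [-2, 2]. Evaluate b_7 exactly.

b_7 = 1/2 ∫_{-2}^{2} g(t) sin(7*pi*t/2) dt.
Split the integral at the breakpoints.
Directly, an antiderivative of (-1) sin(7*pi*t/2) is 2*cos(7*pi*t/2)/(7*pi); evaluating from -2 to 0: ∫_{-2}^{0} (-1) sin(7*pi*t/2) dt = (2/(7*pi)) - (-2/(7*pi)) = 4/(7*pi).
Directly, an antiderivative of (6) sin(7*pi*t/2) is -12*cos(7*pi*t/2)/(7*pi); evaluating from 0 to 2: ∫_{0}^{2} (6) sin(7*pi*t/2) dt = (12/(7*pi)) - (-12/(7*pi)) = 24/(7*pi).
Summing the pieces and multiplying by (1/2) gives b_7 = 2/pi.

2/pi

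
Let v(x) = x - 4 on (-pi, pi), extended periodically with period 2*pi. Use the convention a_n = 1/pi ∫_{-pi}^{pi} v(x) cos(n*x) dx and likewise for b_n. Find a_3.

a_3 = 1/pi ∫_{-pi}^{pi} v(x) cos(3*x) dx.
Integrating by parts (boundary term plus one more integral), an antiderivative of (x - 4) cos(3*x) is x*sin(3*x)/3 - 4*sin(3*x)/3 + cos(3*x)/9; evaluating from -pi to pi: ∫_{-pi}^{pi} (x - 4) cos(3*x) dx = (-1/9) - (-1/9) = 0.
Hence a_3 = (1/pi)·(0) = 0.

0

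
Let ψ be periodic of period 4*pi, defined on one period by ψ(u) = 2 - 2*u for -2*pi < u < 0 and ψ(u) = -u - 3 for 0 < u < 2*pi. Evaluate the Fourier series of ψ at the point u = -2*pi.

At u = -2*pi the one-sided limits are ψ(-2*pi^-) = -2*pi - 3 and ψ(-2*pi^+) = 2 + 4*pi.
By Dirichlet's theorem the series converges to their average, [(-2*pi - 3) + (2 + 4*pi)]/2 = -1/2 + pi.

-1/2 + pi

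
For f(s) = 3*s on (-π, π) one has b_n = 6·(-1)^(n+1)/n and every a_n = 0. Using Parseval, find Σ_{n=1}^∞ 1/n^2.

pi**2/6

Parseval: Σ b_n^2 = (1/π) ∫_{-π}^{π} f(s)^2 ds = 6*pi**2.
Σ b_n^2 = Σ 36/n^2, so Σ 1/n^2 = (6*pi**2)/36 = pi**2/6.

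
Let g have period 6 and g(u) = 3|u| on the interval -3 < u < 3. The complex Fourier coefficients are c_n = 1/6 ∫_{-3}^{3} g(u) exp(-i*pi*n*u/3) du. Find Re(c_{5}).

-18/(25*pi**2)

Since g is real-valued, Re(c_{5}) = 1/6 ∫_{-3}^{3} g(u) cos(5*pi*u/3) du = a_{5}/2.
g is even and cos(5*pi*u/3) is even, so the integrand is even: ∫_{-3}^{3} g(u) cos(5*pi*u/3) du = 2∫_0^{3} g(u) cos(5*pi*u/3) du.
Integrating by parts (boundary term plus one more integral), an antiderivative of (3*u) cos(5*pi*u/3) is 9*u*sin(5*pi*u/3)/(5*pi) + 27*cos(5*pi*u/3)/(25*pi**2); evaluating from 0 to 3: ∫_{0}^{3} (3*u) cos(5*pi*u/3) du = (-27/(25*pi**2)) - (27/(25*pi**2)) = -54/(25*pi**2).
So ∫_{-3}^{3} g(u) cos(5*pi*u/3) du = -108/(25*pi**2).
Hence Re(c_{5}) = (1/6)·(-108/(25*pi**2)) = -18/(25*pi**2).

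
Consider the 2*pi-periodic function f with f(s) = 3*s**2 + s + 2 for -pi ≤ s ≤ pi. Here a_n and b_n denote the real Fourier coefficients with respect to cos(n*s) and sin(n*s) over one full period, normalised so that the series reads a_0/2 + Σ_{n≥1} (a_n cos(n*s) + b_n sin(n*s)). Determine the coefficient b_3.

b_3 = 1/pi ∫_{-pi}^{pi} f(s) sin(3*s) ds.
Integrating by parts twice (tabular method), an antiderivative of (3*s**2 + s + 2) sin(3*s) is -s**2*cos(3*s) + 2*s*sin(3*s)/3 - s*cos(3*s)/3 + sin(3*s)/9 - 4*cos(3*s)/9; evaluating from -pi to pi: ∫_{-pi}^{pi} (3*s**2 + s + 2) sin(3*s) ds = (4/9 + pi/3 + pi**2) - (-pi/3 + 4/9 + pi**2) = 2*pi/3.
Hence b_3 = (1/pi)·(2*pi/3) = 2/3.

2/3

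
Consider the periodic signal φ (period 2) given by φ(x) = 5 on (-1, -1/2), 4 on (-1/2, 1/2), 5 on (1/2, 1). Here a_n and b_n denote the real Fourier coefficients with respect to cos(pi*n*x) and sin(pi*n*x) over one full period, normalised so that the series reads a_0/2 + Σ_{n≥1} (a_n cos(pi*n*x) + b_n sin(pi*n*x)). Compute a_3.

a_3 = ∫_{-1}^{1} φ(x) cos(3*pi*x) dx.
φ is even and cos(3*pi*x) is even, so the integrand is even and a_3 = 2 ∫_0^{1} φ(x) cos(3*pi*x) dx.
Split the integral at the breakpoints.
Directly, an antiderivative of (4) cos(3*pi*x) is 4*sin(3*pi*x)/(3*pi); evaluating from 0 to 1/2: ∫_{0}^{1/2} (4) cos(3*pi*x) dx = (-4/(3*pi)) - (0) = -4/(3*pi).
Directly, an antiderivative of (5) cos(3*pi*x) is 5*sin(3*pi*x)/(3*pi); evaluating from 1/2 to 1: ∫_{1/2}^{1} (5) cos(3*pi*x) dx = (0) - (-5/(3*pi)) = 5/(3*pi).
Summing the pieces and multiplying by 2 gives a_3 = 2/(3*pi).

2/(3*pi)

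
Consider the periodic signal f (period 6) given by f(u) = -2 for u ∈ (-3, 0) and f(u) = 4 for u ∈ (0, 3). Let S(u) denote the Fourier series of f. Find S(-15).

u = -15 differs from u = -3 by -2 full period(s), and the series is 6-periodic.
At u = -3 the one-sided limits are f(-3^-) = 4 and f(-3^+) = -2.
By Dirichlet's theorem the series converges to their average, [(4) + (-2)]/2 = 1.

1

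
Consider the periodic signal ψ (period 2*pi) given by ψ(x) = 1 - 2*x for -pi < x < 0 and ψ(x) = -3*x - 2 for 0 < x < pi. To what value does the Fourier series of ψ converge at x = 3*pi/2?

x = 3*pi/2 differs from x = -pi/2 by 1 full period(s), and the series is 2*pi-periodic.
ψ is continuous at x = -pi/2 with value 1 + pi, so the series converges to 1 + pi there.

1 + pi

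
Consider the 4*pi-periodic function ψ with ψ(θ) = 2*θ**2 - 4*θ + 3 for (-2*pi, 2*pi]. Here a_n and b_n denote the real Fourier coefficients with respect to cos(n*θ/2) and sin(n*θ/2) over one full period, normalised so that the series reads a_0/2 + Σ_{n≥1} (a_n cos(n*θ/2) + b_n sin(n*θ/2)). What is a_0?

a_0 = (1/(2*pi)) ∫_{-2*pi}^{2*pi} ψ(θ) dθ = (1/(2*pi)) · (12*pi + 32*pi**3/3) = 6 + 16*pi**2/3.

6 + 16*pi**2/3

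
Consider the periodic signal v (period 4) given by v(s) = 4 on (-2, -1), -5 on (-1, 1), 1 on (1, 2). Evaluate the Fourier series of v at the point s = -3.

s = -3 differs from s = 1 by -1 full period(s), and the series is 4-periodic.
At s = 1 the one-sided limits are v(1^-) = -5 and v(1^+) = 1.
By Dirichlet's theorem the series converges to their average, [(-5) + (1)]/2 = -2.

-2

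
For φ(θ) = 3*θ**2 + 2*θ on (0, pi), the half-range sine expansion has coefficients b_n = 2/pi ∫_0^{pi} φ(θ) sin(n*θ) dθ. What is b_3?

-8/(9*pi) + 4/3 + 2*pi

b_3 = 2/pi ∫_0^{pi} (3*θ**2 + 2*θ) sin(3*θ) dθ.
Integrating by parts twice (tabular method), an antiderivative of (3*θ**2 + 2*θ) sin(3*θ) is -θ**2*cos(3*θ) + 2*θ*sin(3*θ)/3 - 2*θ*cos(3*θ)/3 + 2*sin(3*θ)/9 + 2*cos(3*θ)/9; evaluating from 0 to pi: ∫_{0}^{pi} (3*θ**2 + 2*θ) sin(3*θ) dθ = (-2/9 + 2*pi/3 + pi**2) - (2/9) = -4/9 + 2*pi/3 + pi**2.
Hence b_3 = (2/pi)·(-4/9 + 2*pi/3 + pi**2) = -8/(9*pi) + 4/3 + 2*pi.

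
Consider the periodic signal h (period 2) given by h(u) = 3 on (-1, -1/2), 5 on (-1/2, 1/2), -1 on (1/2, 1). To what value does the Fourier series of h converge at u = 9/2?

2

u = 9/2 differs from u = 1/2 by 2 full period(s), and the series is 2-periodic.
At u = 1/2 the one-sided limits are h(1/2^-) = 5 and h(1/2^+) = -1.
By Dirichlet's theorem the series converges to their average, [(5) + (-1)]/2 = 2.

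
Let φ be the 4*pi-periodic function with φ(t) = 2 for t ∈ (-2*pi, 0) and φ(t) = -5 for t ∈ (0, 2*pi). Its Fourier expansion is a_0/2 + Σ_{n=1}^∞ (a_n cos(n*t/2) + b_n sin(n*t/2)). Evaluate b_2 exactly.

0

b_2 = (1/(2*pi)) ∫_{-2*pi}^{2*pi} φ(t) sin(t) dt.
Split the integral at the breakpoints.
Directly, an antiderivative of (2) sin(t) is -2*cos(t); evaluating from -2*pi to 0: ∫_{-2*pi}^{0} (2) sin(t) dt = (-2) - (-2) = 0.
Directly, an antiderivative of (-5) sin(t) is 5*cos(t); evaluating from 0 to 2*pi: ∫_{0}^{2*pi} (-5) sin(t) dt = (5) - (5) = 0.
Summing the pieces and multiplying by (1/(2*pi)) gives b_2 = 0.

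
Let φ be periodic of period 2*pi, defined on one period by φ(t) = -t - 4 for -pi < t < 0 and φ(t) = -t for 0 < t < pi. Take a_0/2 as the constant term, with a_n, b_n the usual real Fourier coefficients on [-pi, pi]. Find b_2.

b_2 = 1/pi ∫_{-pi}^{pi} φ(t) sin(2*t) dt.
Split the integral at the breakpoints.
Integrating by parts (boundary term plus one more integral), an antiderivative of (-t - 4) sin(2*t) is t*cos(2*t)/2 - sin(2*t)/4 + 2*cos(2*t); evaluating from -pi to 0: ∫_{-pi}^{0} (-t - 4) sin(2*t) dt = (2) - (2 - pi/2) = pi/2.
Integrating by parts (boundary term plus one more integral), an antiderivative of (-t) sin(2*t) is t*cos(2*t)/2 - sin(2*t)/4; evaluating from 0 to pi: ∫_{0}^{pi} (-t) sin(2*t) dt = (pi/2) - (0) = pi/2.
Summing the pieces and multiplying by (1/pi) gives b_2 = 1.

1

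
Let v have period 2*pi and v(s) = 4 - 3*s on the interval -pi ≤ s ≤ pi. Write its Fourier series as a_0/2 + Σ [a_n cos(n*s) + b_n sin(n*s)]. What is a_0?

a_0 = 1/pi ∫_{-pi}^{pi} v(s) ds = 1/pi · (8*pi) = 8.

8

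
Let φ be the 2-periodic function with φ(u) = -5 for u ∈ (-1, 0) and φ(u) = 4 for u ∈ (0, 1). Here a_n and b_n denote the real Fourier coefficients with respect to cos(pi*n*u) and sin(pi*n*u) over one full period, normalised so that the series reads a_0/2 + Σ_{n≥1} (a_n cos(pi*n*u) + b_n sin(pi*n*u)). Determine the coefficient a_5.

0

a_5 = ∫_{-1}^{1} φ(u) cos(5*pi*u) du.
Split the integral at the breakpoints.
Directly, an antiderivative of (-5) cos(5*pi*u) is -sin(5*pi*u)/pi; evaluating from -1 to 0: ∫_{-1}^{0} (-5) cos(5*pi*u) du = (0) - (0) = 0.
Directly, an antiderivative of (4) cos(5*pi*u) is 4*sin(5*pi*u)/(5*pi); evaluating from 0 to 1: ∫_{0}^{1} (4) cos(5*pi*u) du = (0) - (0) = 0.
Summing the pieces gives a_5 = 0.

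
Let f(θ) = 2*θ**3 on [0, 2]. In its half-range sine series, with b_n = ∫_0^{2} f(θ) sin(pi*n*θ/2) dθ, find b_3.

32*(-2 + 3*pi**2)/(9*pi**3)

b_3 = ∫_0^{2} (2*θ**3) sin(3*pi*θ/2) dθ.
Integrating by parts three times (tabular method), an antiderivative of (2*θ**3) sin(3*pi*θ/2) is -4*θ**3*cos(3*pi*θ/2)/(3*pi) + 8*θ**2*sin(3*pi*θ/2)/(3*pi**2) + 32*θ*cos(3*pi*θ/2)/(9*pi**3) - 64*sin(3*pi*θ/2)/(27*pi**4); evaluating from 0 to 2: ∫_{0}^{2} (2*θ**3) sin(3*pi*θ/2) dθ = (32*(-2 + 3*pi**2)/(9*pi**3)) - (0) = 32*(-2 + 3*pi**2)/(9*pi**3).
Hence b_3 = 32*(-2 + 3*pi**2)/(9*pi**3).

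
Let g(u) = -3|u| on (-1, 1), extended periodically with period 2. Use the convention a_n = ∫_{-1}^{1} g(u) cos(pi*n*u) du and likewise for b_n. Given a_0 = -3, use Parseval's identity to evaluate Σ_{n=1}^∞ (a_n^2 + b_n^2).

3/2

Parseval: a_0^2/2 + Σ_{n≥1} (a_n^2+b_n^2) = ∫_{-1}^{1} g(u)^2 du = 6.
Subtract a_0^2/2 = 9/2: Σ (a_n^2+b_n^2) = 3/2.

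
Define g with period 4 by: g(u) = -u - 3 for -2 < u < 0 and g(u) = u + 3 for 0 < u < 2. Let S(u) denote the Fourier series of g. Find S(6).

2

u = 6 differs from u = -2 by 2 full period(s), and the series is 4-periodic.
At u = -2 the one-sided limits are g(-2^-) = 5 and g(-2^+) = -1.
By Dirichlet's theorem the series converges to their average, [(5) + (-1)]/2 = 2.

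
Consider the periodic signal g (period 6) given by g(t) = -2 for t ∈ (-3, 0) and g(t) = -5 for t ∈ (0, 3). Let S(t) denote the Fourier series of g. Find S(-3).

t = -3 differs from t = 3 by -1 full period(s), and the series is 6-periodic.
At t = 3 the one-sided limits are g(3^-) = -5 and g(3^+) = -2.
By Dirichlet's theorem the series converges to their average, [(-5) + (-2)]/2 = -7/2.

-7/2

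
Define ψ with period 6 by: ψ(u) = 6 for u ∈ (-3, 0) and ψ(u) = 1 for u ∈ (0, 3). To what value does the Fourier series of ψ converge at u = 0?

At u = 0 the one-sided limits are ψ(0^-) = 6 and ψ(0^+) = 1.
By Dirichlet's theorem the series converges to their average, [(6) + (1)]/2 = 7/2.

7/2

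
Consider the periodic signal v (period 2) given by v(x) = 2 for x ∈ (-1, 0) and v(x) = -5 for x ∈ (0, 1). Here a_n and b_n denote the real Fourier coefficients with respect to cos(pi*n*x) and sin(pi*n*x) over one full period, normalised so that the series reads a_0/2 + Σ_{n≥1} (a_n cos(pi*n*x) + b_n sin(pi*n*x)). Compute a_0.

-3

a_0 = ∫_{-1}^{1} v(x) dx = -3.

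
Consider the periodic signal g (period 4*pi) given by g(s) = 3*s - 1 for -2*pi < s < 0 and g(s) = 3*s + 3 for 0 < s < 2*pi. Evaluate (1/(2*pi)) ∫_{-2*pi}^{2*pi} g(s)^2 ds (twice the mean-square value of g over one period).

(1/(2*pi)) ∫_{-2*pi}^{2*pi} g(s)^2 ds = (1/(2*pi)) · (4*pi*(5 + 12*pi + 12*pi**2)) = 10 + 24*pi + 24*pi**2.

10 + 24*pi + 24*pi**2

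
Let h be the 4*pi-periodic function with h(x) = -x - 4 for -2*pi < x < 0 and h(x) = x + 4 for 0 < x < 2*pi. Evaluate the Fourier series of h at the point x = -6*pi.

x = -6*pi differs from x = 2*pi by -2 full period(s), and the series is 4*pi-periodic.
At x = 2*pi the one-sided limits are h(2*pi^-) = 4 + 2*pi and h(2*pi^+) = -4 + 2*pi.
By Dirichlet's theorem the series converges to their average, [(4 + 2*pi) + (-4 + 2*pi)]/2 = 2*pi.

2*pi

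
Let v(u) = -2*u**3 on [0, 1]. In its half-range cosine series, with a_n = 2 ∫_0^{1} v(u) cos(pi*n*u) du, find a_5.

12*(-4 + 25*pi**2)/(625*pi**4)

a_5 = 2 ∫_0^{1} (-2*u**3) cos(5*pi*u) du.
Integrating by parts three times (tabular method), an antiderivative of (-2*u**3) cos(5*pi*u) is -2*u**3*sin(5*pi*u)/(5*pi) - 6*u**2*cos(5*pi*u)/(25*pi**2) + 12*u*sin(5*pi*u)/(125*pi**3) + 12*cos(5*pi*u)/(625*pi**4); evaluating from 0 to 1: ∫_{0}^{1} (-2*u**3) cos(5*pi*u) du = (6*(-2 + 25*pi**2)/(625*pi**4)) - (12/(625*pi**4)) = 6*(-4 + 25*pi**2)/(625*pi**4).
Hence a_5 = 2·(6*(-4 + 25*pi**2)/(625*pi**4)) = 12*(-4 + 25*pi**2)/(625*pi**4).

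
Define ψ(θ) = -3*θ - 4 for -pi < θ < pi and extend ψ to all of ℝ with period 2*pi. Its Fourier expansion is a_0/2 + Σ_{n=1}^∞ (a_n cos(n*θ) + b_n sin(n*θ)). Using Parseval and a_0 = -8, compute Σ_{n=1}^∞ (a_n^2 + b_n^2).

Parseval: a_0^2/2 + Σ_{n≥1} (a_n^2+b_n^2) = 1/pi ∫_{-pi}^{pi} ψ(θ)^2 dθ = 32 + 6*pi**2.
Subtract a_0^2/2 = 32: Σ (a_n^2+b_n^2) = 6*pi**2.

6*pi**2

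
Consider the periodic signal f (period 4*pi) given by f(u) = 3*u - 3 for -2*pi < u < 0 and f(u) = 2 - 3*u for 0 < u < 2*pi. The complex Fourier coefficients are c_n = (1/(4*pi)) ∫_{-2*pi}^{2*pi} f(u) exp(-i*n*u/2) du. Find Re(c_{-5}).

12/(25*pi)

Since f is real-valued, Re(c_{-5}) = (1/(4*pi)) ∫_{-2*pi}^{2*pi} f(u) cos(-5*u/2) du = a_{5}/2.
Split the integral at the breakpoints.
Integrating by parts (boundary term plus one more integral), an antiderivative of (3*u - 3) cos(-5*u/2) is 6*u*sin(5*u/2)/5 - 6*sin(5*u/2)/5 + 12*cos(5*u/2)/25; evaluating from -2*pi to 0: ∫_{-2*pi}^{0} (3*u - 3) cos(-5*u/2) du = (12/25) - (-12/25) = 24/25.
Integrating by parts (boundary term plus one more integral), an antiderivative of (2 - 3*u) cos(-5*u/2) is -6*u*sin(5*u/2)/5 + 4*sin(5*u/2)/5 - 12*cos(5*u/2)/25; evaluating from 0 to 2*pi: ∫_{0}^{2*pi} (2 - 3*u) cos(-5*u/2) du = (12/25) - (-12/25) = 24/25.
So ∫_{-2*pi}^{2*pi} f(u) cos(-5*u/2) du = 48/25.
Hence Re(c_{-5}) = (1/(4*pi))·(48/25) = 12/(25*pi).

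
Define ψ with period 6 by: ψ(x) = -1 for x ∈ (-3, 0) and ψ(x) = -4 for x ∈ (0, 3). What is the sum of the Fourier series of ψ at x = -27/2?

-1

x = -27/2 differs from x = -3/2 by -2 full period(s), and the series is 6-periodic.
ψ is continuous at x = -3/2 with value -1, so the series converges to -1 there.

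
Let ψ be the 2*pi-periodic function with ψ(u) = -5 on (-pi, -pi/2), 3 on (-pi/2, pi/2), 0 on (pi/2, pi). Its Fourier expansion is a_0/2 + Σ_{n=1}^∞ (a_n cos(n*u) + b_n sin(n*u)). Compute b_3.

b_3 = 1/pi ∫_{-pi}^{pi} ψ(u) sin(3*u) du.
Split the integral at the breakpoints.
Directly, an antiderivative of (-5) sin(3*u) is 5*cos(3*u)/3; evaluating from -pi to -pi/2: ∫_{-pi}^{-pi/2} (-5) sin(3*u) du = (0) - (-5/3) = 5/3.
Directly, an antiderivative of (3) sin(3*u) is -cos(3*u); evaluating from -pi/2 to pi/2: ∫_{-pi/2}^{pi/2} (3) sin(3*u) du = (0) - (0) = 0.
∫_{pi/2}^{pi} (0) sin(3*u) du = 0.
Summing the pieces and multiplying by (1/pi) gives b_3 = 5/(3*pi).

5/(3*pi)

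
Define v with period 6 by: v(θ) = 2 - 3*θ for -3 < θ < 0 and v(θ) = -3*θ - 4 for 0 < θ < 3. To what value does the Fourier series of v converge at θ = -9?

θ = -9 differs from θ = 3 by -2 full period(s), and the series is 6-periodic.
At θ = 3 the one-sided limits are v(3^-) = -13 and v(3^+) = 11.
By Dirichlet's theorem the series converges to their average, [(-13) + (11)]/2 = -1.

-1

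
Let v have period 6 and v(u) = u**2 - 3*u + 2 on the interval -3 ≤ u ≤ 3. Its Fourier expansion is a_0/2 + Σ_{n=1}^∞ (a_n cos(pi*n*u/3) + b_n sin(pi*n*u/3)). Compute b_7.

-18/(7*pi)

b_7 = 1/3 ∫_{-3}^{3} v(u) sin(7*pi*u/3) du.
Integrating by parts twice (tabular method), an antiderivative of (u**2 - 3*u + 2) sin(7*pi*u/3) is -3*u**2*cos(7*pi*u/3)/(7*pi) + 18*u*sin(7*pi*u/3)/(49*pi**2) + 9*u*cos(7*pi*u/3)/(7*pi) - 27*sin(7*pi*u/3)/(49*pi**2) - 6*cos(7*pi*u/3)/(7*pi) + 54*cos(7*pi*u/3)/(343*pi**3); evaluating from -3 to 3: ∫_{-3}^{3} (u**2 - 3*u + 2) sin(7*pi*u/3) du = (6*(-9 + 49*pi**2)/(343*pi**3)) - (6*(-9 + 490*pi**2)/(343*pi**3)) = -54/(7*pi).
Hence b_7 = (1/3)·(-54/(7*pi)) = -18/(7*pi).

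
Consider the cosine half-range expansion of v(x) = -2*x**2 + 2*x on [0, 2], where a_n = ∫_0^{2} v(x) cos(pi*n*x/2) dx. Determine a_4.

a_4 = ∫_0^{2} (-2*x**2 + 2*x) cos(2*pi*x) dx.
Integrating by parts twice (tabular method), an antiderivative of (-2*x**2 + 2*x) cos(2*pi*x) is -x**2*sin(2*pi*x)/pi + x*sin(2*pi*x)/pi - x*cos(2*pi*x)/pi**2 + sin(2*pi*x)/(2*pi**3) + cos(2*pi*x)/(2*pi**2); evaluating from 0 to 2: ∫_{0}^{2} (-2*x**2 + 2*x) cos(2*pi*x) dx = (-3/(2*pi**2)) - (1/(2*pi**2)) = -2/pi**2.
Hence a_4 = -2/pi**2.

-2/pi**2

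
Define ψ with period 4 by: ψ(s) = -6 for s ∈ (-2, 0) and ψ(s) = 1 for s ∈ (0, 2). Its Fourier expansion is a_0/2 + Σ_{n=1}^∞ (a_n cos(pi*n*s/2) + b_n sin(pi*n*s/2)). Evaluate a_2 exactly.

0

a_2 = 1/2 ∫_{-2}^{2} ψ(s) cos(pi*s) ds.
Split the integral at the breakpoints.
Directly, an antiderivative of (-6) cos(pi*s) is -6*sin(pi*s)/pi; evaluating from -2 to 0: ∫_{-2}^{0} (-6) cos(pi*s) ds = (0) - (0) = 0.
Directly, an antiderivative of (1) cos(pi*s) is sin(pi*s)/pi; evaluating from 0 to 2: ∫_{0}^{2} (1) cos(pi*s) ds = (0) - (0) = 0.
Summing the pieces and multiplying by (1/2) gives a_2 = 0.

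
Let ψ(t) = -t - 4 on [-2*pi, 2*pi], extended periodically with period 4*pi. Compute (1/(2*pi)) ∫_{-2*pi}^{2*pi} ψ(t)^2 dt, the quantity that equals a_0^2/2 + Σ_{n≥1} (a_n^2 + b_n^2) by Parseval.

8*pi**2/3 + 32

(1/(2*pi)) ∫_{-2*pi}^{2*pi} ψ(t)^2 dt = (1/(2*pi)) · (16*pi*(pi**2 + 12)/3) = 8*pi**2/3 + 32.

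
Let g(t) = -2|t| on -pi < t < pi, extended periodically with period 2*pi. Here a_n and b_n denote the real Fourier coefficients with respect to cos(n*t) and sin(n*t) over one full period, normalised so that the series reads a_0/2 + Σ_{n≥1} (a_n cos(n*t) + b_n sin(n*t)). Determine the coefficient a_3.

a_3 = 1/pi ∫_{-pi}^{pi} g(t) cos(3*t) dt.
g is even and cos(3*t) is even, so the integrand is even and a_3 = 2/pi ∫_0^{pi} g(t) cos(3*t) dt.
Integrating by parts (boundary term plus one more integral), an antiderivative of (-2*t) cos(3*t) is -2*t*sin(3*t)/3 - 2*cos(3*t)/9; evaluating from 0 to pi: ∫_{0}^{pi} (-2*t) cos(3*t) dt = (2/9) - (-2/9) = 4/9.
Hence a_3 = (2/pi)·(4/9) = 8/(9*pi).

8/(9*pi)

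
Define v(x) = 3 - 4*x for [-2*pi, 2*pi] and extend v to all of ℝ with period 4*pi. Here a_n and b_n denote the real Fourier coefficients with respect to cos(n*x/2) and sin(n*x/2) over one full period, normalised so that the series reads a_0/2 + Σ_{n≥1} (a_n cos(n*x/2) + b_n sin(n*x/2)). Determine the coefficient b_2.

b_2 = (1/(2*pi)) ∫_{-2*pi}^{2*pi} v(x) sin(x) dx.
Integrating by parts (boundary term plus one more integral), an antiderivative of (3 - 4*x) sin(x) is 4*x*cos(x) - 4*sin(x) - 3*cos(x); evaluating from -2*pi to 2*pi: ∫_{-2*pi}^{2*pi} (3 - 4*x) sin(x) dx = (-3 + 8*pi) - (-8*pi - 3) = 16*pi.
Hence b_2 = (1/(2*pi))·(16*pi) = 8.

8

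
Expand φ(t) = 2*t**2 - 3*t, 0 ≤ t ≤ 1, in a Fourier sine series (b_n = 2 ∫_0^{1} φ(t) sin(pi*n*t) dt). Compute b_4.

1/(2*pi)

b_4 = 2 ∫_0^{1} (2*t**2 - 3*t) sin(4*pi*t) dt.
Integrating by parts twice (tabular method), an antiderivative of (2*t**2 - 3*t) sin(4*pi*t) is -t**2*cos(4*pi*t)/(2*pi) + t*sin(4*pi*t)/(4*pi**2) + 3*t*cos(4*pi*t)/(4*pi) - 3*sin(4*pi*t)/(16*pi**2) + cos(4*pi*t)/(16*pi**3); evaluating from 0 to 1: ∫_{0}^{1} (2*t**2 - 3*t) sin(4*pi*t) dt = ((1 + 4*pi**2)/(16*pi**3)) - (1/(16*pi**3)) = 1/(4*pi).
Hence b_4 = 2·(1/(4*pi)) = 1/(2*pi).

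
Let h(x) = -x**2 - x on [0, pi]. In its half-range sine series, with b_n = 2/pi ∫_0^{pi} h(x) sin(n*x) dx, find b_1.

-2*pi - 2 + 8/pi

b_1 = 2/pi ∫_0^{pi} (-x**2 - x) sin(x) dx.
Integrating by parts twice (tabular method), an antiderivative of (-x**2 - x) sin(x) is x**2*cos(x) - 2*x*sin(x) + x*cos(x) - sin(x) - 2*cos(x); evaluating from 0 to pi: ∫_{0}^{pi} (-x**2 - x) sin(x) dx = (-pi**2 - pi + 2) - (-2) = -pi**2 - pi + 4.
Hence b_1 = (2/pi)·(-pi**2 - pi + 4) = -2*pi - 2 + 8/pi.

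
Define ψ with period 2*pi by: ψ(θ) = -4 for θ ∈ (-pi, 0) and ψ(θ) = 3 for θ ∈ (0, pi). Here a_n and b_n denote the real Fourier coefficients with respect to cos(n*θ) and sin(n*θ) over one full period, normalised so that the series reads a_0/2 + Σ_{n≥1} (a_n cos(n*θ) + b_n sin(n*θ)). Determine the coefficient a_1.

a_1 = 1/pi ∫_{-pi}^{pi} ψ(θ) cos(θ) dθ.
Split the integral at the breakpoints.
Directly, an antiderivative of (-4) cos(θ) is -4*sin(θ); evaluating from -pi to 0: ∫_{-pi}^{0} (-4) cos(θ) dθ = (0) - (0) = 0.
Directly, an antiderivative of (3) cos(θ) is 3*sin(θ); evaluating from 0 to pi: ∫_{0}^{pi} (3) cos(θ) dθ = (0) - (0) = 0.
Summing the pieces and multiplying by (1/pi) gives a_1 = 0.

0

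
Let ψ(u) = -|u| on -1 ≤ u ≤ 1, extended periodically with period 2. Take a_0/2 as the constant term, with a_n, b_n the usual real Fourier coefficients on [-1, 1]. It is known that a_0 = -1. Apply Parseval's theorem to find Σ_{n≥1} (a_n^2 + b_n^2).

Parseval: a_0^2/2 + Σ_{n≥1} (a_n^2+b_n^2) = ∫_{-1}^{1} ψ(u)^2 du = 2/3.
Subtract a_0^2/2 = 1/2: Σ (a_n^2+b_n^2) = 1/6.

1/6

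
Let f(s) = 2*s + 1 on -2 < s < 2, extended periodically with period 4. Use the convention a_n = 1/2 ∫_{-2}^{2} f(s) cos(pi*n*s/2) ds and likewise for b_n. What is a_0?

a_0 = 1/2 ∫_{-2}^{2} f(s) ds = 1/2 · (4) = 2.

2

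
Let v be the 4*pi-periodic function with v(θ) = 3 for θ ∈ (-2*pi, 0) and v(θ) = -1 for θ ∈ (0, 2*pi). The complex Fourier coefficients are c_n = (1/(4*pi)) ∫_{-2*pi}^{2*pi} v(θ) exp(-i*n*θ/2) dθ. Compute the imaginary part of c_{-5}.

-4/(5*pi)

Since v is real-valued, Im(c_{-5}) = -(1/(4*pi)) ∫_{-2*pi}^{2*pi} v(θ) sin(-5*θ/2) dθ = b_{5}/2.
Split the integral at the breakpoints.
Directly, an antiderivative of (3) sin(-5*θ/2) is 6*cos(5*θ/2)/5; evaluating from -2*pi to 0: ∫_{-2*pi}^{0} (3) sin(-5*θ/2) dθ = (6/5) - (-6/5) = 12/5.
Directly, an antiderivative of (-1) sin(-5*θ/2) is -2*cos(5*θ/2)/5; evaluating from 0 to 2*pi: ∫_{0}^{2*pi} (-1) sin(-5*θ/2) dθ = (2/5) - (-2/5) = 4/5.
So ∫_{-2*pi}^{2*pi} v(θ) sin(-5*θ/2) dθ = 16/5.
Hence Im(c_{-5}) = (-1/(4*pi))·(16/5) = -4/(5*pi).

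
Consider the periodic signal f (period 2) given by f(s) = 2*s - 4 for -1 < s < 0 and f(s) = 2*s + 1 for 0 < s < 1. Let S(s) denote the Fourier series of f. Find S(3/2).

-5

s = 3/2 differs from s = -1/2 by 1 full period(s), and the series is 2-periodic.
f is continuous at s = -1/2 with value -5, so the series converges to -5 there.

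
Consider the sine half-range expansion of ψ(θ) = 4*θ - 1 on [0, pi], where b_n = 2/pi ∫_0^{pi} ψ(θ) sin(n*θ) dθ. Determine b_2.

b_2 = 2/pi ∫_0^{pi} (4*θ - 1) sin(2*θ) dθ.
Integrating by parts (boundary term plus one more integral), an antiderivative of (4*θ - 1) sin(2*θ) is -2*θ*cos(2*θ) + sin(2*θ) + cos(2*θ)/2; evaluating from 0 to pi: ∫_{0}^{pi} (4*θ - 1) sin(2*θ) dθ = (1/2 - 2*pi) - (1/2) = -2*pi.
Hence b_2 = (2/pi)·(-2*pi) = -4.

-4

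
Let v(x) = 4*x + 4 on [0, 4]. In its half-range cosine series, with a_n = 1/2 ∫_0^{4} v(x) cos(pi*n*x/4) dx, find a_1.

a_1 = 1/2 ∫_0^{4} (4*x + 4) cos(pi*x/4) dx.
Integrating by parts (boundary term plus one more integral), an antiderivative of (4*x + 4) cos(pi*x/4) is 16*x*sin(pi*x/4)/pi + 16*sin(pi*x/4)/pi + 64*cos(pi*x/4)/pi**2; evaluating from 0 to 4: ∫_{0}^{4} (4*x + 4) cos(pi*x/4) dx = (-64/pi**2) - (64/pi**2) = -128/pi**2.
Hence a_1 = (1/2)·(-128/pi**2) = -64/pi**2.

-64/pi**2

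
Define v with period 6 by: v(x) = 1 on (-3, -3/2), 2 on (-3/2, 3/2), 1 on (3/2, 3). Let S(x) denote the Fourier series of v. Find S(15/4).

1

x = 15/4 differs from x = -9/4 by 1 full period(s), and the series is 6-periodic.
v is continuous at x = -9/4 with value 1, so the series converges to 1 there.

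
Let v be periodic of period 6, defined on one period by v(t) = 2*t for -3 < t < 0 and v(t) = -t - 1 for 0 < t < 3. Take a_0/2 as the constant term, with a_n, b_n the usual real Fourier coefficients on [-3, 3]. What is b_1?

b_1 = 1/3 ∫_{-3}^{3} v(t) sin(pi*t/3) dt.
Split the integral at the breakpoints.
Integrating by parts (boundary term plus one more integral), an antiderivative of (2*t) sin(pi*t/3) is -6*t*cos(pi*t/3)/pi + 18*sin(pi*t/3)/pi**2; evaluating from -3 to 0: ∫_{-3}^{0} (2*t) sin(pi*t/3) dt = (0) - (-18/pi) = 18/pi.
Integrating by parts (boundary term plus one more integral), an antiderivative of (-t - 1) sin(pi*t/3) is 3*t*cos(pi*t/3)/pi - 9*sin(pi*t/3)/pi**2 + 3*cos(pi*t/3)/pi; evaluating from 0 to 3: ∫_{0}^{3} (-t - 1) sin(pi*t/3) dt = (-12/pi) - (3/pi) = -15/pi.
Summing the pieces and multiplying by (1/3) gives b_1 = 1/pi.

1/pi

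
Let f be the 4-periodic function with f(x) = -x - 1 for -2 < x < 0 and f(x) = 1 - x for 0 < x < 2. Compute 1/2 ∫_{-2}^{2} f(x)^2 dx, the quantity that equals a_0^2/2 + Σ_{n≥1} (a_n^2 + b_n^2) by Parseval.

2/3

1/2 ∫_{-2}^{2} f(x)^2 dx = 1/2 · (4/3) = 2/3.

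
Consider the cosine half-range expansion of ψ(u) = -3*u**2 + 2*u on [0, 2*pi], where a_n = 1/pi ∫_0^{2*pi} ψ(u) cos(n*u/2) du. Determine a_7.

a_7 = 1/pi ∫_0^{2*pi} (-3*u**2 + 2*u) cos(7*u/2) du.
Integrating by parts twice (tabular method), an antiderivative of (-3*u**2 + 2*u) cos(7*u/2) is -6*u**2*sin(7*u/2)/7 + 4*u*sin(7*u/2)/7 - 24*u*cos(7*u/2)/49 + 48*sin(7*u/2)/343 + 8*cos(7*u/2)/49; evaluating from 0 to 2*pi: ∫_{0}^{2*pi} (-3*u**2 + 2*u) cos(7*u/2) du = (-8/49 + 48*pi/49) - (8/49) = -16/49 + 48*pi/49.
Hence a_7 = (1/pi)·(-16/49 + 48*pi/49) = 16*(-1 + 3*pi)/(49*pi).

16*(-1 + 3*pi)/(49*pi)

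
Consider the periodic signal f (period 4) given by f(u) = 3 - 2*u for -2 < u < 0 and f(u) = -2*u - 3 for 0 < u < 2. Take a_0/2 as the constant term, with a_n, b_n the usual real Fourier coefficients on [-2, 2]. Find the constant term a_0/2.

0

a_0 = 1/2 ∫_{-2}^{2} f(u) du = 1/2 · (0) = 0.
So the constant term a_0/2 = 0.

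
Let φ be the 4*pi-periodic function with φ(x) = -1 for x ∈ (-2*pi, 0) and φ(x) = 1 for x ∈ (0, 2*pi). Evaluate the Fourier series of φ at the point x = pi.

1

φ is continuous at x = pi with value 1, so the series converges to 1 there.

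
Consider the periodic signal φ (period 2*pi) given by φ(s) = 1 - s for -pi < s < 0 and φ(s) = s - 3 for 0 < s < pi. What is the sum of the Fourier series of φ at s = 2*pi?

s = 2*pi differs from s = 0 by 1 full period(s), and the series is 2*pi-periodic.
At s = 0 the one-sided limits are φ(0^-) = 1 and φ(0^+) = -3.
By Dirichlet's theorem the series converges to their average, [(1) + (-3)]/2 = -1.

-1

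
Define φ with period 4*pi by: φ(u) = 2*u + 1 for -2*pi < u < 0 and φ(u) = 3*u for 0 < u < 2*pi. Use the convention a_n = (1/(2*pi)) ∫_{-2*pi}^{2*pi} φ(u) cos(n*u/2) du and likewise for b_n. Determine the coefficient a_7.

-4/(49*pi)

a_7 = (1/(2*pi)) ∫_{-2*pi}^{2*pi} φ(u) cos(7*u/2) du.
Split the integral at the breakpoints.
Integrating by parts (boundary term plus one more integral), an antiderivative of (2*u + 1) cos(7*u/2) is 4*u*sin(7*u/2)/7 + 2*sin(7*u/2)/7 + 8*cos(7*u/2)/49; evaluating from -2*pi to 0: ∫_{-2*pi}^{0} (2*u + 1) cos(7*u/2) du = (8/49) - (-8/49) = 16/49.
Integrating by parts (boundary term plus one more integral), an antiderivative of (3*u) cos(7*u/2) is 6*u*sin(7*u/2)/7 + 12*cos(7*u/2)/49; evaluating from 0 to 2*pi: ∫_{0}^{2*pi} (3*u) cos(7*u/2) du = (-12/49) - (12/49) = -24/49.
Summing the pieces and multiplying by (1/(2*pi)) gives a_7 = -4/(49*pi).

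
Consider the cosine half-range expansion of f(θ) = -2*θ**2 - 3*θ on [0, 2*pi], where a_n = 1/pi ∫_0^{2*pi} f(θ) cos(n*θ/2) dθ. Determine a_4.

a_4 = 1/pi ∫_0^{2*pi} (-2*θ**2 - 3*θ) cos(2*θ) dθ.
Integrating by parts twice (tabular method), an antiderivative of (-2*θ**2 - 3*θ) cos(2*θ) is -θ**2*sin(2*θ) - 3*θ*sin(2*θ)/2 - θ*cos(2*θ) + sin(2*θ)/2 - 3*cos(2*θ)/4; evaluating from 0 to 2*pi: ∫_{0}^{2*pi} (-2*θ**2 - 3*θ) cos(2*θ) dθ = (-2*pi - 3/4) - (-3/4) = -2*pi.
Hence a_4 = (1/pi)·(-2*pi) = -2.

-2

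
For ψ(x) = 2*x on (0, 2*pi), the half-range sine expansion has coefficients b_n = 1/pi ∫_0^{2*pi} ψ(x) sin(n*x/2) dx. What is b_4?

b_4 = 1/pi ∫_0^{2*pi} (2*x) sin(2*x) dx.
Integrating by parts (boundary term plus one more integral), an antiderivative of (2*x) sin(2*x) is -x*cos(2*x) + sin(2*x)/2; evaluating from 0 to 2*pi: ∫_{0}^{2*pi} (2*x) sin(2*x) dx = (-2*pi) - (0) = -2*pi.
Hence b_4 = (1/pi)·(-2*pi) = -2.

-2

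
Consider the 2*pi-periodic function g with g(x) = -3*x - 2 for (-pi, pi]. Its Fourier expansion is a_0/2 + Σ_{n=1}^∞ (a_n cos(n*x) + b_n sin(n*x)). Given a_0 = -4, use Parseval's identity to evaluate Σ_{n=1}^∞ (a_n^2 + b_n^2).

6*pi**2

Parseval: a_0^2/2 + Σ_{n≥1} (a_n^2+b_n^2) = 1/pi ∫_{-pi}^{pi} g(x)^2 dx = 8 + 6*pi**2.
Subtract a_0^2/2 = 8: Σ (a_n^2+b_n^2) = 6*pi**2.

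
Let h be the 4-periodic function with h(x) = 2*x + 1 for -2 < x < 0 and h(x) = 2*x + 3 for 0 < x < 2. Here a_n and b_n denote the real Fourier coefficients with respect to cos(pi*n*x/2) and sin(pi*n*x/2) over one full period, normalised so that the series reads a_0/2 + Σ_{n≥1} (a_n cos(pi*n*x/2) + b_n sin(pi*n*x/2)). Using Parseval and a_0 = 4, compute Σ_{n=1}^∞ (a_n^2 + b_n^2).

Parseval: a_0^2/2 + Σ_{n≥1} (a_n^2+b_n^2) = 1/2 ∫_{-2}^{2} h(x)^2 dx = 86/3.
Subtract a_0^2/2 = 8: Σ (a_n^2+b_n^2) = 62/3.

62/3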